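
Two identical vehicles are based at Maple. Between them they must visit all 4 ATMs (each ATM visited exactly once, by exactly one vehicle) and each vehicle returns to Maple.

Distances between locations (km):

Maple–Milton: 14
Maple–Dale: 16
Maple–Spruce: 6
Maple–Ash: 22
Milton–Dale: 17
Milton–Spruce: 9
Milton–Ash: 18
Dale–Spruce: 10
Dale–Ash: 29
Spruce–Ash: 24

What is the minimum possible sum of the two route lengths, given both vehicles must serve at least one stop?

85 km — the smallest possible combined total.

There are 2^3 − 1 = 7 ways to divide the 4 stops into two non-empty groups. For each, the best each vehicle can do is its own shortest tour through its group:
  {Milton} + {Dale, Spruce, Ash}: 28 + 67 = 95
  {Dale} + {Milton, Spruce, Ash}: 32 + 55 = 87
  {Milton, Dale} + {Spruce, Ash}: 47 + 52 = 99
  {Spruce} + {Milton, Dale, Ash}: 12 + 73 = 85
  {Milton, Spruce} + {Dale, Ash}: 29 + 67 = 96
  {Dale, Spruce} + {Milton, Ash}: 32 + 54 = 86
  … (7 splits in total)
Best: vehicle 1 Maple → Spruce → Maple = 12; vehicle 2 Maple → Dale → Milton → Ash → Maple = 73; combined 85.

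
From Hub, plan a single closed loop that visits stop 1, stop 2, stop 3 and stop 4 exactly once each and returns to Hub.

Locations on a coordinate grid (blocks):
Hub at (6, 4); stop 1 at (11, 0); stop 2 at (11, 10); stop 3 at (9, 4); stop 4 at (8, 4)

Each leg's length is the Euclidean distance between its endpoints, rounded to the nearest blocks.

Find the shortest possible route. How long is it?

Shortest round trip = 25 blocks.

With 4 stops there are 4!/2 = 12 distinct round trips (a route and its reverse cost the same).
Hub - stop 1 - stop 2 - stop 3 - stop 4 - Hub: 6+10+6+1+2 = 25
Hub - stop 1 - stop 2 - stop 4 - stop 3 - Hub: 6+10+7+1+3 = 27
Hub - stop 1 - stop 3 - stop 2 - stop 4 - Hub: 6+4+6+7+2 = 25
Hub - stop 1 - stop 3 - stop 4 - stop 2 - Hub: 6+4+1+7+8 = 26
Hub - stop 1 - stop 4 - stop 2 - stop 3 - Hub: 6+5+7+6+3 = 27
Hub - stop 1 - stop 4 - stop 3 - stop 2 - Hub: 6+5+1+6+8 = 26
Hub - stop 2 - stop 1 - stop 3 - stop 4 - Hub: 8+10+4+1+2 = 25
Hub - stop 2 - stop 1 - stop 4 - stop 3 - Hub: 8+10+5+1+3 = 27
Hub - stop 2 - stop 3 - stop 1 - stop 4 - Hub: 8+6+4+5+2 = 25
Hub - stop 2 - stop 4 - stop 1 - stop 3 - Hub: 8+7+5+4+3 = 27
Hub - stop 3 - stop 1 - stop 2 - stop 4 - Hub: 3+4+10+7+2 = 26
Hub - stop 3 - stop 2 - stop 1 - stop 4 - Hub: 3+6+10+5+2 = 26
The minimum is 25.
One optimal route: Hub → stop 1 → stop 2 → stop 3 → stop 4 → Hub (or its reverse).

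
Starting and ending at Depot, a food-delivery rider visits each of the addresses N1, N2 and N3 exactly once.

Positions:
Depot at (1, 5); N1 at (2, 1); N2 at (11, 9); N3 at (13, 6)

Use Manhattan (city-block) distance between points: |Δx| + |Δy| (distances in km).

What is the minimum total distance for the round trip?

Shortest round trip = 40 km.

There are 3 distinct closed tours to check (reversals are equivalent).
Depot - N1 - N2 - N3 - Depot: 5+17+5+13 = 40
Depot - N1 - N3 - N2 - Depot: 5+16+5+14 = 40
Depot - N2 - N1 - N3 - Depot: 14+17+16+13 = 60
The minimum is 40.
One optimal route: Depot → N1 → N2 → N3 → Depot (or its reverse).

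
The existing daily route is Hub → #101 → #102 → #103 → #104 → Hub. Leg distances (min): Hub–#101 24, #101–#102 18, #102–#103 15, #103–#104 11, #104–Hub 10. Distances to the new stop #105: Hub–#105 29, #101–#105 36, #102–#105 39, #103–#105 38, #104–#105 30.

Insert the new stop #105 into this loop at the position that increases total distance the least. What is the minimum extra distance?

+41 min — insert #105 between Hub and #101.

Insertion cost between consecutive stops i–j is d(i,#105) + d(#105,j) − d(i,j):
  between Hub and #101: 29 + 36 − 24 = 41
  between #101 and #102: 36 + 39 − 18 = 57
  between #102 and #103: 39 + 38 − 15 = 62
  between #103 and #104: 38 + 30 − 11 = 57
  between #104 and Hub: 30 + 29 − 10 = 49
Cheapest insertion is between Hub and #101, adding 41.
New total = 78 + 41 = 119.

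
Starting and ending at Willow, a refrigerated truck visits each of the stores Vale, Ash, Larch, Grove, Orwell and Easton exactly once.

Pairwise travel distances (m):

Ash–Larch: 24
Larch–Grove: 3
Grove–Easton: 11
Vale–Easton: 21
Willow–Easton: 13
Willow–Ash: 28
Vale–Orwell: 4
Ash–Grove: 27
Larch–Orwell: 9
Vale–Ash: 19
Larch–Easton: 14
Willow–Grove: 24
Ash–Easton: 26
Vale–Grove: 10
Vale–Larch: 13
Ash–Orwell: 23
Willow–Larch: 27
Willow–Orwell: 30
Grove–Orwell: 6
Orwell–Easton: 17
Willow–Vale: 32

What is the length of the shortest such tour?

Minimum total distance: 87 m.

There are 360 distinct closed tours to check (reversals are equivalent).
Willow→Vale→Ash→Larch→Grove→Orwell→Easton→Willow: 32+19+24+3+6+17+13 = 114
Willow→Vale→Ash→Larch→Grove→Easton→Orwell→Willow: 32+19+24+3+11+17+30 = 136
Willow→Vale→Ash→Larch→Orwell→Grove→Easton→Willow: 32+19+24+9+6+11+13 = 114
Willow→Vale→Ash→Larch→Orwell→Easton→Grove→Willow: 32+19+24+9+17+11+24 = 136
Willow→Vale→Ash→Larch→Easton→Grove→Orwell→Willow: 32+19+24+14+11+6+30 = 136
Willow→Vale→Ash→Larch→Easton→Orwell→Grove→Willow: 32+19+24+14+17+6+24 = 136
Willow→Vale→Ash→Grove→Larch→Orwell→Easton→Willow: 32+19+27+3+9+17+13 = 120
Willow→Vale→Ash→Grove→Larch→Easton→Orwell→Willow: 32+19+27+3+14+17+30 = 142
… (352 more)
Willow→Ash→Vale→Orwell→Larch→Grove→Easton→Willow: 28+19+4+9+3+11+13 = 87  ← best
The minimum is 87.
One optimal route: Willow → Ash → Vale → Orwell → Larch → Grove → Easton → Willow (or its reverse).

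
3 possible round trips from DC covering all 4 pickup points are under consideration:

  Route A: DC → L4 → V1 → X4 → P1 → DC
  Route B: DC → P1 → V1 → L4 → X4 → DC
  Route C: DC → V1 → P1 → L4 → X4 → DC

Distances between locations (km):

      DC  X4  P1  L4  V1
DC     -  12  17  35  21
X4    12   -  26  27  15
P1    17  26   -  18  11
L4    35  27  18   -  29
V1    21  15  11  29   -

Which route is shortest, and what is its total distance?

Shortest is Route C, total 89 km.

Route A: 35 + 29 + 15 + 26 + 17 = 122
Route B: 17 + 11 + 29 + 27 + 12 = 96
Route C: 21 + 11 + 18 + 27 + 12 = 89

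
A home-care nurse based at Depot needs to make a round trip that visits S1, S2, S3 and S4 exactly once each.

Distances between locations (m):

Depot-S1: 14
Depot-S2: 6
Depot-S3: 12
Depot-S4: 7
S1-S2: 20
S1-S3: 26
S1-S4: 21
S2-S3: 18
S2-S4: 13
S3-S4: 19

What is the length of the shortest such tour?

Depot→S1→S2→S3→S4→Depot: 14+20+18+19+7 = 78
Depot→S1→S2→S4→S3→Depot: 14+20+13+19+12 = 78
Depot→S1→S3→S2→S4→Depot: 14+26+18+13+7 = 78
Depot→S1→S3→S4→S2→Depot: 14+26+19+13+6 = 78
Depot→S1→S4→S2→S3→Depot: 14+21+13+18+12 = 78
Depot→S1→S4→S3→S2→Depot: 14+21+19+18+6 = 78
Depot→S2→S1→S3→S4→Depot: 6+20+26+19+7 = 78
Depot→S2→S1→S4→S3→Depot: 6+20+21+19+12 = 78
Depot→S2→S3→S1→S4→Depot: 6+18+26+21+7 = 78
Depot→S2→S4→S1→S3→Depot: 6+13+21+26+12 = 78
Depot→S3→S1→S2→S4→Depot: 12+26+20+13+7 = 78
Depot→S3→S2→S1→S4→Depot: 12+18+20+21+7 = 78
The minimum is 78.
One optimal route: Depot → S1 → S2 → S3 → S4 → Depot (or its reverse).

78 m — the shortest possible round trip.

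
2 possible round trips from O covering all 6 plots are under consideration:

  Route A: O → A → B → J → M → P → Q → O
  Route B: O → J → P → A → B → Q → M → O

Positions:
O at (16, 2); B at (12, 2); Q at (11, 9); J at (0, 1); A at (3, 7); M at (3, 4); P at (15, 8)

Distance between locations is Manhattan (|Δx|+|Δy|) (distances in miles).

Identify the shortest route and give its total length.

84 miles — Route A is the shortest.

Route A: 18 + 14 + 13 + 6 + 16 + 5 + 12 = 84
Route B: 17 + 22 + 13 + 14 + 8 + 13 + 15 = 102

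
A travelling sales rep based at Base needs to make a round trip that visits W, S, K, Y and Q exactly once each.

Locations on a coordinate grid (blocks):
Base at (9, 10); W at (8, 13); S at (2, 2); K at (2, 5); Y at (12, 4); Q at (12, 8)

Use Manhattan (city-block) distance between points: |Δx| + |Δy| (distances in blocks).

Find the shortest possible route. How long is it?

Base→W→S→K→Y→Q→Base: 4+17+3+11+4+5 = 44
Base→W→S→K→Q→Y→Base: 4+17+3+13+4+9 = 50
Base→W→S→Y→K→Q→Base: 4+17+12+11+13+5 = 62
Base→W→S→Y→Q→K→Base: 4+17+12+4+13+12 = 62
Base→W→S→Q→K→Y→Base: 4+17+16+13+11+9 = 70
Base→W→S→Q→Y→K→Base: 4+17+16+4+11+12 = 64
Base→W→K→S→Y→Q→Base: 4+14+3+12+4+5 = 42
Base→W→K→S→Q→Y→Base: 4+14+3+16+4+9 = 50
Base→W→K→Y→S→Q→Base: 4+14+11+12+16+5 = 62
Base→W→K→Y→Q→S→Base: 4+14+11+4+16+15 = 64
Base→W→K→Q→S→Y→Base: 4+14+13+16+12+9 = 68
Base→W→K→Q→Y→S→Base: 4+14+13+4+12+15 = 62
Base→W→Y→S→K→Q→Base: 4+13+12+3+13+5 = 50
Base→W→Y→S→Q→K→Base: 4+13+12+16+13+12 = 70
… (46 more)
The minimum is 42.
One optimal route: Base → W → K → S → Y → Q → Base (or its reverse).

42 blocks — the shortest possible round trip.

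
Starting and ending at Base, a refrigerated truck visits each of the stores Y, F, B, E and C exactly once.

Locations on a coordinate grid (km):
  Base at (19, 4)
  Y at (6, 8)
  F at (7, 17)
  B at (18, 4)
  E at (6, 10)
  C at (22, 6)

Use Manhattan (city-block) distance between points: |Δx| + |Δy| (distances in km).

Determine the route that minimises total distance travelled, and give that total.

Base-Y-F-B-E-C-Base: 17+10+24+18+20+5 = 94
Base-Y-F-B-C-E-Base: 17+10+24+6+20+19 = 96
Base-Y-F-E-B-C-Base: 17+10+8+18+6+5 = 64
Base-Y-F-E-C-B-Base: 17+10+8+20+6+1 = 62
Base-Y-F-C-B-E-Base: 17+10+26+6+18+19 = 96
Base-Y-F-C-E-B-Base: 17+10+26+20+18+1 = 92
Base-Y-B-F-E-C-Base: 17+16+24+8+20+5 = 90
Base-Y-B-F-C-E-Base: 17+16+24+26+20+19 = 122
Base-Y-B-E-F-C-Base: 17+16+18+8+26+5 = 90
Base-Y-B-E-C-F-Base: 17+16+18+20+26+25 = 122
Base-Y-B-C-F-E-Base: 17+16+6+26+8+19 = 92
Base-Y-B-C-E-F-Base: 17+16+6+20+8+25 = 92
Base-Y-E-F-B-C-Base: 17+2+8+24+6+5 = 62
Base-Y-E-F-C-B-Base: 17+2+8+26+6+1 = 60
… (46 more)
Base-B-Y-E-F-C-Base: 1+16+2+8+26+5 = 58  ← best
The minimum is 58.
One optimal route: Base → B → Y → E → F → C → Base (or its reverse).

Shortest round trip = 58 km.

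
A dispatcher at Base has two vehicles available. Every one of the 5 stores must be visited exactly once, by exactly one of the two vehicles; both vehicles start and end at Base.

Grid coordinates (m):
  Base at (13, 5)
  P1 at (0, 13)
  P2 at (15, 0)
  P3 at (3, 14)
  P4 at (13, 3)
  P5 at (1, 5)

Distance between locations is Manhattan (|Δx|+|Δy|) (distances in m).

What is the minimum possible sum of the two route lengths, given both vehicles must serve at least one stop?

58 m — the smallest possible combined total.

There are 2^4 − 1 = 15 ways to divide the 5 stops into two non-empty groups. For each, the best each vehicle can do is its own shortest tour through its group:
  {P1} + {P2, P3, P4, P5}: 42 + 56 = 98
  {P2} + {P1, P3, P4, P5}: 14 + 48 = 62
  {P1, P2} + {P3, P4, P5}: 56 + 46 = 102
  {P3} + {P1, P2, P4, P5}: 38 + 56 = 94
  {P1, P3} + {P2, P4, P5}: 44 + 38 = 82
  {P2, P3} + {P1, P4, P5}: 52 + 46 = 98
  … (15 splits in total)
  {P2, P4} + {P1, P3, P5}: 14 + 44 = 58  ← best
Best: vehicle 1 Base → P2 → P4 → Base = 14; vehicle 2 Base → P3 → P1 → P5 → Base = 44; combined 58.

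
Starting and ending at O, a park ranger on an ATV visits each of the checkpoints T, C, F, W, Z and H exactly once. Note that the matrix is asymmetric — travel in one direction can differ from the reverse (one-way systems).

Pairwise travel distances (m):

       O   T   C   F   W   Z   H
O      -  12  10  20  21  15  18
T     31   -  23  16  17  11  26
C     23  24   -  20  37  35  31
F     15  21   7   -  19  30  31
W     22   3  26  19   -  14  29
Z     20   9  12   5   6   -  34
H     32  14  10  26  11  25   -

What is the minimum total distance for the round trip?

O-T-C-F-W-Z-H-O: 12+23+20+19+14+34+32 = 154
O-T-C-F-W-H-Z-O: 12+23+20+19+29+25+20 = 148
O-T-C-F-Z-W-H-O: 12+23+20+30+6+29+32 = 152
O-T-C-F-Z-H-W-O: 12+23+20+30+34+11+22 = 152
O-T-C-F-H-W-Z-O: 12+23+20+31+11+14+20 = 131
O-T-C-F-H-Z-W-O: 12+23+20+31+25+6+22 = 139
O-T-C-W-F-Z-H-O: 12+23+37+19+30+34+32 = 187
O-T-C-W-F-H-Z-O: 12+23+37+19+31+25+20 = 167
… (712 more)
O-H-W-T-Z-F-C-O: 18+11+3+11+5+7+23 = 78  ← best
The minimum is 78.
One optimal route: O → H → W → T → Z → F → C → O.

78 m — the shortest possible round trip.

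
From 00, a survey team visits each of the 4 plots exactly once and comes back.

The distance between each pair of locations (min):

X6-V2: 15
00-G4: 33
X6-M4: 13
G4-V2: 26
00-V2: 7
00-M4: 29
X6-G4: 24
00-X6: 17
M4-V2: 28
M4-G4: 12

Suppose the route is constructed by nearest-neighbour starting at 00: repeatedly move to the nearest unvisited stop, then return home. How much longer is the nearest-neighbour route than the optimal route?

Excess over optimum: 5 min.

From 00: V2=7, X6=17, M4=29, G4=33 → choose V2 (7).
From V2: X6=15, G4=26, M4=28 → choose X6 (15).
From X6: M4=13, G4=24 → choose M4 (13).
From M4: G4=12 → choose G4 (12).
NN route 00 → V2 → X6 → M4 → G4 → 00 costs 80.
Optimal: 00 → X6 → M4 → G4 → V2 → 00 costs 75 (by enumerating all 12 distinct tours).
Excess = 80 − 75 = 5.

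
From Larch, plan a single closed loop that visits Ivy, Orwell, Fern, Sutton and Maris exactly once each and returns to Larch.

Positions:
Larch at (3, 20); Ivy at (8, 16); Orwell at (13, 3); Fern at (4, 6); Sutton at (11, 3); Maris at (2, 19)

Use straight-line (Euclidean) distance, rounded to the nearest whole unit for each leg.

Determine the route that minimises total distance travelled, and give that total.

Larch - Ivy - Orwell - Fern - Sutton - Maris - Larch: 6+14+9+8+18+1 = 56
Larch - Ivy - Orwell - Fern - Maris - Sutton - Larch: 6+14+9+13+18+19 = 79
Larch - Ivy - Orwell - Sutton - Fern - Maris - Larch: 6+14+2+8+13+1 = 44
Larch - Ivy - Orwell - Sutton - Maris - Fern - Larch: 6+14+2+18+13+14 = 67
Larch - Ivy - Orwell - Maris - Fern - Sutton - Larch: 6+14+19+13+8+19 = 79
Larch - Ivy - Orwell - Maris - Sutton - Fern - Larch: 6+14+19+18+8+14 = 79
Larch - Ivy - Fern - Orwell - Sutton - Maris - Larch: 6+11+9+2+18+1 = 47
Larch - Ivy - Fern - Orwell - Maris - Sutton - Larch: 6+11+9+19+18+19 = 82
Larch - Ivy - Fern - Sutton - Orwell - Maris - Larch: 6+11+8+2+19+1 = 47
Larch - Ivy - Fern - Sutton - Maris - Orwell - Larch: 6+11+8+18+19+20 = 82
Larch - Ivy - Fern - Maris - Orwell - Sutton - Larch: 6+11+13+19+2+19 = 70
Larch - Ivy - Fern - Maris - Sutton - Orwell - Larch: 6+11+13+18+2+20 = 70
Larch - Ivy - Sutton - Orwell - Fern - Maris - Larch: 6+13+2+9+13+1 = 44
Larch - Ivy - Sutton - Orwell - Maris - Fern - Larch: 6+13+2+19+13+14 = 67
… (46 more)
The minimum is 44.
One optimal route: Larch → Ivy → Orwell → Sutton → Fern → Maris → Larch (or its reverse).

Minimum total distance: 44.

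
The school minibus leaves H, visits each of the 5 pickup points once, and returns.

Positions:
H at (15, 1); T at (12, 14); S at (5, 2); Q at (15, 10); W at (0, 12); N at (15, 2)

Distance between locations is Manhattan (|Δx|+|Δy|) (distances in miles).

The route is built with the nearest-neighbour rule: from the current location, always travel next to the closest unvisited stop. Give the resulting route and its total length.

H → [N:1 / Q:9 / S:11 / T:16 / W:26] → N (1)
N → [Q:8 / S:10 / T:15 / W:25] → Q (8)
Q → [T:7 / W:17 / S:18] → T (7)
T → [W:14 / S:19] → W (14)
W → [S:15] → S (15)
Return S→H: 11.
Total = 1 + 8 + 7 + 14 + 15 + 11 = 56.

56 miles along H → N → Q → T → W → S → H.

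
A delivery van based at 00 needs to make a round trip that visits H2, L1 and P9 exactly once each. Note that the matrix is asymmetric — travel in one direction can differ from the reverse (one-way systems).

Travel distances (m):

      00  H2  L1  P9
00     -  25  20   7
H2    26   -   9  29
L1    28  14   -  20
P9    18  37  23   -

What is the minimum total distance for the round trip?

00 - H2 - L1 - P9 - 00: 25+9+20+18 = 72
00 - H2 - P9 - L1 - 00: 25+29+23+28 = 105
00 - L1 - H2 - P9 - 00: 20+14+29+18 = 81
00 - L1 - P9 - H2 - 00: 20+20+37+26 = 103
00 - P9 - H2 - L1 - 00: 7+37+9+28 = 81
00 - P9 - L1 - H2 - 00: 7+23+14+26 = 70
The minimum is 70.
One optimal route: 00 → P9 → L1 → H2 → 00.

Minimum total distance: 70 m.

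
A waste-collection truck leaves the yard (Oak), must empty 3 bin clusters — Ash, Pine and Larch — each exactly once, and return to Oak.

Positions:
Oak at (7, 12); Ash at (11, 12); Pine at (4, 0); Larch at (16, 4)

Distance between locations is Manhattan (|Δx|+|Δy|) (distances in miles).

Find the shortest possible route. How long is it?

48 miles — the shortest possible round trip.

With 3 stops there are 3!/2 = 3 distinct round trips (a route and its reverse cost the same).
Oak → Ash → Pine → Larch → Oak: 4+19+16+17 = 56
Oak → Ash → Larch → Pine → Oak: 4+13+16+15 = 48
Oak → Pine → Ash → Larch → Oak: 15+19+13+17 = 64
The minimum is 48.
One optimal route: Oak → Ash → Larch → Pine → Oak (or its reverse).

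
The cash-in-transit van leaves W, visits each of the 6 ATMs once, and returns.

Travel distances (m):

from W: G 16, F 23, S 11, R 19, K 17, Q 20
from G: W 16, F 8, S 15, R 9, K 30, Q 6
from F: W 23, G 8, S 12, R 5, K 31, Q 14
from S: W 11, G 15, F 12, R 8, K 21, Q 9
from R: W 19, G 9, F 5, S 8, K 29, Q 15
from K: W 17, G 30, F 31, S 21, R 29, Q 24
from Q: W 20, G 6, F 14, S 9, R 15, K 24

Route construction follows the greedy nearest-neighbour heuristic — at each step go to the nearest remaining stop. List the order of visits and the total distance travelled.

At W the remaining stops are S 11, G 16, K 17, R 19, Q 20, F 23; go to S.
At S the remaining stops are R 8, Q 9, F 12, G 15, K 21; go to R.
At R the remaining stops are F 5, G 9, Q 15, K 29; go to F.
At F the remaining stops are G 8, Q 14, K 31; go to G.
At G the remaining stops are Q 6, K 30; go to Q.
At Q the remaining stops are K 24; go to K.
Return K→W: 17.
Total = 11 + 8 + 5 + 8 + 6 + 24 + 17 = 79.

Nearest-neighbour total = 79 m; route W → S → R → F → G → Q → K → W.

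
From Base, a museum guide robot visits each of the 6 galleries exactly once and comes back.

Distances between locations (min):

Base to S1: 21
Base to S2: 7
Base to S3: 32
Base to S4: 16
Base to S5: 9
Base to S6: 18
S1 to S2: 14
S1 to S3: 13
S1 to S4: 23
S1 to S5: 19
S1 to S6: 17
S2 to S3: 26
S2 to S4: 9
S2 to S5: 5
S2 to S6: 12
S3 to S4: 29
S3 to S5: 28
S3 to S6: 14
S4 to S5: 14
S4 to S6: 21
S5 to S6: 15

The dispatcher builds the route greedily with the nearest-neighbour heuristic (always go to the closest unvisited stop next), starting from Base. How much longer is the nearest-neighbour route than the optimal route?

Base: S2=7, S5=9, S4=16, S6=18, S1=21, S3=32 ⇒ S2
S2: S5=5, S4=9, S6=12, S1=14, S3=26 ⇒ S5
S5: S4=14, S6=15, S1=19, S3=28 ⇒ S4
S4: S6=21, S1=23, S3=29 ⇒ S6
S6: S3=14, S1=17 ⇒ S3
S3: S1=13 ⇒ S1
NN route Base → S2 → S5 → S4 → S6 → S3 → S1 → Base costs 95.
Optimal: Base → S2 → S4 → S1 → S3 → S6 → S5 → Base costs 90 (by enumerating all 360 distinct tours).
Excess = 95 − 90 = 5.

Excess over optimum: 5 min.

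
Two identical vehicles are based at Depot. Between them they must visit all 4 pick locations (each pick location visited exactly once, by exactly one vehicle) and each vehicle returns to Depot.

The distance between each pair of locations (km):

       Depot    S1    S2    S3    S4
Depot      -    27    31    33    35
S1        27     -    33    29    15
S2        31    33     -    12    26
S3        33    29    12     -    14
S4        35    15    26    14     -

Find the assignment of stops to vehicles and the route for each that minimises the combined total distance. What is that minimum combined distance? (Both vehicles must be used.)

There are 2^3 − 1 = 7 ways to divide the 4 stops into two non-empty groups. For each, the best each vehicle can do is its own shortest tour through its group:
  {S1} + {S2, S3, S4}: 54 + 92 = 146
  {S2} + {S1, S3, S4}: 62 + 89 = 151
  {S1, S2} + {S3, S4}: 91 + 82 = 173
  {S3} + {S1, S2, S4}: 66 + 99 = 165
  {S1, S3} + {S2, S4}: 89 + 92 = 181
  {S2, S3} + {S1, S4}: 76 + 77 = 153
  … (7 splits in total)
Best: vehicle 1 Depot → S1 → Depot = 54; vehicle 2 Depot → S2 → S3 → S4 → Depot = 92; combined 146.

Minimum combined distance: 146 km.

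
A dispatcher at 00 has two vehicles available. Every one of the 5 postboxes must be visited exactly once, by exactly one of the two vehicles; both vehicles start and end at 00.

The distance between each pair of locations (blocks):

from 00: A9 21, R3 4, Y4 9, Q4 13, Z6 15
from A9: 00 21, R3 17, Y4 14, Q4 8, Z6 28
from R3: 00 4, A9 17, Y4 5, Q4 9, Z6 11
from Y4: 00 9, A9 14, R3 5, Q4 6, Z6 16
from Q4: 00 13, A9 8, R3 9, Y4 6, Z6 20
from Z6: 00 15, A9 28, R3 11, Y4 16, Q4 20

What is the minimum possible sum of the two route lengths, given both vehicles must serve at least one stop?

74 blocks — the smallest possible combined total.

Try each way of splitting the stops between the two vehicles (each non-empty) and, for each split, find the best tour for each vehicle:
  {A9} + {R3, Y4, Q4, Z6}: 42 + 50 = 92
  {R3} + {A9, Y4, Q4, Z6}: 8 + 66 = 74
  {A9, R3} + {Y4, Q4, Z6}: 42 + 50 = 92
  {Y4} + {A9, R3, Q4, Z6}: 18 + 64 = 82
  {A9, Y4} + {R3, Q4, Z6}: 44 + 48 = 92
  {R3, Y4} + {A9, Q4, Z6}: 18 + 64 = 82
  … (15 splits in total)
Best: vehicle 1 00 → R3 → 00 = 8; vehicle 2 00 → A9 → Q4 → Y4 → Z6 → 00 = 66; combined 74.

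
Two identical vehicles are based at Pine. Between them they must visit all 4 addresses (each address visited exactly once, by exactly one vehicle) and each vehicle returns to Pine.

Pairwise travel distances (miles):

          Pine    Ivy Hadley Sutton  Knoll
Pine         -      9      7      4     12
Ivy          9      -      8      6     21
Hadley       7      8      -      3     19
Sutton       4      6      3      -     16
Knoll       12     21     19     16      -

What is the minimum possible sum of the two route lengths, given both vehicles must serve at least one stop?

Check every non-empty split of the stops between the two vehicles; for each half take its own optimal tour:
  {Ivy} + {Hadley, Sutton, Knoll}: 18 + 38 = 56
  {Hadley} + {Ivy, Sutton, Knoll}: 14 + 43 = 57
  {Ivy, Hadley} + {Sutton, Knoll}: 24 + 32 = 56
  {Sutton} + {Ivy, Hadley, Knoll}: 8 + 48 = 56
  {Ivy, Sutton} + {Hadley, Knoll}: 19 + 38 = 57
  {Hadley, Sutton} + {Ivy, Knoll}: 14 + 42 = 56
  … (7 splits in total)
  {Ivy, Hadley, Sutton} + {Knoll}: 24 + 24 = 48  ← best
Best: vehicle 1 Pine → Ivy → Hadley → Sutton → Pine = 24; vehicle 2 Pine → Knoll → Pine = 24; combined 48.

Minimum combined distance: 48 miles.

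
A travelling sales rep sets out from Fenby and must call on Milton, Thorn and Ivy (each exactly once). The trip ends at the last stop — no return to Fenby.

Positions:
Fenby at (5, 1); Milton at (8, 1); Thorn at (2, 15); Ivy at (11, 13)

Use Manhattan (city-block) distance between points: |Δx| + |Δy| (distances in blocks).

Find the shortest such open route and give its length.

There are 3! = 6 possible orderings.
Fenby → Milton → Thorn → Ivy: 3+20+11 = 34
Fenby → Milton → Ivy → Thorn: 3+15+11 = 29
Fenby → Thorn → Milton → Ivy: 17+20+15 = 52
Fenby → Thorn → Ivy → Milton: 17+11+15 = 43
Fenby → Ivy → Milton → Thorn: 18+15+20 = 53
Fenby → Ivy → Thorn → Milton: 18+11+20 = 49
The minimum is 29.
One shortest path: Fenby → Milton → Ivy → Thorn.

Shortest open route: 29 blocks.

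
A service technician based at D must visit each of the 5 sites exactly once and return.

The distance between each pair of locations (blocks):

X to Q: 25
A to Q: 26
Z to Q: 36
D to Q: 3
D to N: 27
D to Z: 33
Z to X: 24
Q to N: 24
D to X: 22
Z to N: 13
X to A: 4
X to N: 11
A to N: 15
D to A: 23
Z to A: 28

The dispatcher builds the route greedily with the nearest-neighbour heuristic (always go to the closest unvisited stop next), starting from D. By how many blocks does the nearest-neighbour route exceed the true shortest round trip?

D: Q=3, X=22, A=23, N=27, Z=33 ⇒ Q
Q: N=24, X=25, A=26, Z=36 ⇒ N
N: X=11, Z=13, A=15 ⇒ X
X: A=4, Z=24 ⇒ A
A: Z=28 ⇒ Z
NN route D → Q → N → X → A → Z → D costs 103.
Optimal: D → Z → N → X → A → Q → D costs 90 (by enumerating all 60 distinct tours).
Excess = 103 − 90 = 13.

Excess over optimum: 13 blocks.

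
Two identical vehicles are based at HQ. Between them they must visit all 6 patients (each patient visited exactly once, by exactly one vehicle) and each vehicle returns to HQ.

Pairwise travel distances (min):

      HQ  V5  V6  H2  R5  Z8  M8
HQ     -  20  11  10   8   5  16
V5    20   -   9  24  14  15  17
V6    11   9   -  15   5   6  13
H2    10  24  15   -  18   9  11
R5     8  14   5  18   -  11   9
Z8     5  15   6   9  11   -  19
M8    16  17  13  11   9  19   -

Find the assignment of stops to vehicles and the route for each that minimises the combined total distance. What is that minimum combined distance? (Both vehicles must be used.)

Try each way of splitting the stops between the two vehicles (each non-empty) and, for each split, find the best tour for each vehicle:
  {V5} + {V6, H2, R5, Z8, M8}: 40 + 46 = 86
  {V6} + {V5, H2, R5, Z8, M8}: 22 + 64 = 86
  {V5, V6} + {H2, R5, Z8, M8}: 40 + 42 = 82
  {H2} + {V5, V6, R5, Z8, M8}: 20 + 54 = 74
  {V5, H2} + {V6, R5, Z8, M8}: 54 + 41 = 95
  {V6, H2} + {V5, R5, Z8, M8}: 36 + 54 = 90
  … (31 splits in total)
  {Z8} + {V5, V6, H2, R5, M8}: 10 + 60 = 70  ← best
Best: vehicle 1 HQ → Z8 → HQ = 10; vehicle 2 HQ → H2 → M8 → V5 → V6 → R5 → HQ = 60; combined 70.

70 min — the smallest possible combined total.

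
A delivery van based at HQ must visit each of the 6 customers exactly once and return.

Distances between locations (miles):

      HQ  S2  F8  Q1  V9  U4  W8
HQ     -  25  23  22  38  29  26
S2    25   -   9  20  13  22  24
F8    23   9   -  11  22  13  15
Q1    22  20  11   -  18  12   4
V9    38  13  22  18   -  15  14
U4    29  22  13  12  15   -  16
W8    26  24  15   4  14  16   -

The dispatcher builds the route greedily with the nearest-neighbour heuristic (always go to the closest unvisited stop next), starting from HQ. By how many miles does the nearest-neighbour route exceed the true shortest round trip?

HQ: Q1=22, F8=23, S2=25, W8=26, U4=29, V9=38 ⇒ Q1
Q1: W8=4, F8=11, U4=12, V9=18, S2=20 ⇒ W8
W8: V9=14, F8=15, U4=16, S2=24 ⇒ V9
V9: S2=13, U4=15, F8=22 ⇒ S2
S2: F8=9, U4=22 ⇒ F8
F8: U4=13 ⇒ U4
NN route HQ → Q1 → W8 → V9 → S2 → F8 → U4 → HQ costs 104.
Optimal: HQ → S2 → F8 → U4 → V9 → W8 → Q1 → HQ costs 102 (by enumerating all 360 distinct tours).
Excess = 104 − 102 = 2.

Excess over optimum: 2 miles.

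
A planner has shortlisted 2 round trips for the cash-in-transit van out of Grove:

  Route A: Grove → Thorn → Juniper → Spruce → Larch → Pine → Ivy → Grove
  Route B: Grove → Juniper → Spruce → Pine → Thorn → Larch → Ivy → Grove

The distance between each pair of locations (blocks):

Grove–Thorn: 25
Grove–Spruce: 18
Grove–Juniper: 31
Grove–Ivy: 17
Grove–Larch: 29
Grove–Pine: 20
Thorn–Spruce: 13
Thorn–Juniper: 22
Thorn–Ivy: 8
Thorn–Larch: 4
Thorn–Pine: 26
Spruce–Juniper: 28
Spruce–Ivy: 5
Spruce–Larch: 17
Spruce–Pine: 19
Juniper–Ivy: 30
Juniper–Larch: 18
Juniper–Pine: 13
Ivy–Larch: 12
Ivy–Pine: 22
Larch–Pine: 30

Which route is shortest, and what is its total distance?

Route A: 25 + 22 + 28 + 17 + 30 + 22 + 17 = 161
Route B: 31 + 28 + 19 + 26 + 4 + 12 + 17 = 137

Shortest is Route B, total 137 blocks.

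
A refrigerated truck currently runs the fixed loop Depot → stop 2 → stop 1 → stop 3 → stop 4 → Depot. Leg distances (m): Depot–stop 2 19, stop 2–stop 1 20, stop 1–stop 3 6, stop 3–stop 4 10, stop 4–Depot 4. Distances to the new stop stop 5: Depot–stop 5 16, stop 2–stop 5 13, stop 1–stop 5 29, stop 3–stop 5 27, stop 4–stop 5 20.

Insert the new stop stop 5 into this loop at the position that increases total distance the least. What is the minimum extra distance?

Insertion cost between consecutive stops i–j is d(i,stop 5) + d(stop 5,j) − d(i,j):
  between Depot and stop 2: 16 + 13 − 19 = 10
  between stop 2 and stop 1: 13 + 29 − 20 = 22
  between stop 1 and stop 3: 29 + 27 − 6 = 50
  between stop 3 and stop 4: 27 + 20 − 10 = 37
  between stop 4 and Depot: 20 + 16 − 4 = 32
Cheapest insertion is between Depot and stop 2, adding 10.
New total = 59 + 10 = 69.

+10 m — insert stop 5 between Depot and stop 2.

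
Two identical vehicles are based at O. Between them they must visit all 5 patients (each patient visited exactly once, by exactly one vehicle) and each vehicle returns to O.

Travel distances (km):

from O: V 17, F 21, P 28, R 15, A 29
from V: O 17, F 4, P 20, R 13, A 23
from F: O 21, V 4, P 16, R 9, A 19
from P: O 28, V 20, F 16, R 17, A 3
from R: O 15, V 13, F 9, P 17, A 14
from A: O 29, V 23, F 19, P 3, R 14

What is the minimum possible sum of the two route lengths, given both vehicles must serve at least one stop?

Check every non-empty split of the stops between the two vehicles; for each half take its own optimal tour:
  {V} + {F, P, R, A}: 34 + 69 = 103
  {F} + {V, P, R, A}: 42 + 69 = 111
  {V, F} + {P, R, A}: 42 + 60 = 102
  {P} + {V, F, R, A}: 56 + 69 = 125
  {V, P} + {F, R, A}: 65 + 69 = 134
  {F, P} + {V, R, A}: 65 + 69 = 134
  … (15 splits in total)
  {R} + {V, F, P, A}: 30 + 69 = 99  ← best
Best: vehicle 1 O → R → O = 30; vehicle 2 O → V → F → P → A → O = 69; combined 99.

99 km — the smallest possible combined total.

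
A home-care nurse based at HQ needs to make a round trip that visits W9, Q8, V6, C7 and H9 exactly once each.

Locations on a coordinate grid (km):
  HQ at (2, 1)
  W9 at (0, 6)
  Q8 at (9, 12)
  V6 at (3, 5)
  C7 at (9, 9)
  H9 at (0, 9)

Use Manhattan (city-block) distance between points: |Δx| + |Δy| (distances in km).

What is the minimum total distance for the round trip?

HQ→W9→Q8→V6→C7→H9→HQ: 7+15+13+10+9+10 = 64
HQ→W9→Q8→V6→H9→C7→HQ: 7+15+13+7+9+15 = 66
HQ→W9→Q8→C7→V6→H9→HQ: 7+15+3+10+7+10 = 52
HQ→W9→Q8→C7→H9→V6→HQ: 7+15+3+9+7+5 = 46
HQ→W9→Q8→H9→V6→C7→HQ: 7+15+12+7+10+15 = 66
HQ→W9→Q8→H9→C7→V6→HQ: 7+15+12+9+10+5 = 58
HQ→W9→V6→Q8→C7→H9→HQ: 7+4+13+3+9+10 = 46
HQ→W9→V6→Q8→H9→C7→HQ: 7+4+13+12+9+15 = 60
HQ→W9→V6→C7→Q8→H9→HQ: 7+4+10+3+12+10 = 46
HQ→W9→V6→C7→H9→Q8→HQ: 7+4+10+9+12+18 = 60
HQ→W9→V6→H9→Q8→C7→HQ: 7+4+7+12+3+15 = 48
HQ→W9→V6→H9→C7→Q8→HQ: 7+4+7+9+3+18 = 48
HQ→W9→C7→Q8→V6→H9→HQ: 7+12+3+13+7+10 = 52
HQ→W9→C7→Q8→H9→V6→HQ: 7+12+3+12+7+5 = 46
… (46 more)
HQ→W9→H9→Q8→C7→V6→HQ: 7+3+12+3+10+5 = 40  ← best
The minimum is 40.
One optimal route: HQ → W9 → H9 → Q8 → C7 → V6 → HQ (or its reverse).

Shortest round trip = 40 km.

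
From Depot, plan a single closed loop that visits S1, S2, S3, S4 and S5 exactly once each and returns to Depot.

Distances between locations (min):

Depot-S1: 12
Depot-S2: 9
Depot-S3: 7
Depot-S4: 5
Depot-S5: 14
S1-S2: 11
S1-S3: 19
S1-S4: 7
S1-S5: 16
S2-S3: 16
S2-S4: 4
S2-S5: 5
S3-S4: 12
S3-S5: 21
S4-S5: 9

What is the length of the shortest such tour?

Shortest round trip = 56 min.

There are 60 distinct closed tours to check (reversals are equivalent).
Depot-S1-S2-S3-S4-S5-Depot: 12+11+16+12+9+14 = 74
Depot-S1-S2-S3-S5-S4-Depot: 12+11+16+21+9+5 = 74
Depot-S1-S2-S4-S3-S5-Depot: 12+11+4+12+21+14 = 74
Depot-S1-S2-S4-S5-S3-Depot: 12+11+4+9+21+7 = 64
Depot-S1-S2-S5-S3-S4-Depot: 12+11+5+21+12+5 = 66
Depot-S1-S2-S5-S4-S3-Depot: 12+11+5+9+12+7 = 56
Depot-S1-S3-S2-S4-S5-Depot: 12+19+16+4+9+14 = 74
Depot-S1-S3-S2-S5-S4-Depot: 12+19+16+5+9+5 = 66
Depot-S1-S3-S4-S2-S5-Depot: 12+19+12+4+5+14 = 66
Depot-S1-S3-S4-S5-S2-Depot: 12+19+12+9+5+9 = 66
Depot-S1-S3-S5-S2-S4-Depot: 12+19+21+5+4+5 = 66
Depot-S1-S3-S5-S4-S2-Depot: 12+19+21+9+4+9 = 74
Depot-S1-S4-S2-S3-S5-Depot: 12+7+4+16+21+14 = 74
Depot-S1-S4-S2-S5-S3-Depot: 12+7+4+5+21+7 = 56
… (46 more)
The minimum is 56.
One optimal route: Depot → S1 → S2 → S5 → S4 → S3 → Depot (or its reverse).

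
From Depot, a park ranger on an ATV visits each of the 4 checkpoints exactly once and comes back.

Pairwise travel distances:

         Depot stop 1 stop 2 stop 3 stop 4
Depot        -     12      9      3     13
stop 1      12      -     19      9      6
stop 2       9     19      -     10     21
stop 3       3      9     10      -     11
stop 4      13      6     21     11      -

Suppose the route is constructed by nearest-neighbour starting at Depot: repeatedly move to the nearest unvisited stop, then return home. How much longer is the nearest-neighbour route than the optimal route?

1 longer than the optimal tour.

Depot: stop 3=3, stop 2=9, stop 1=12, stop 4=13 ⇒ stop 3
stop 3: stop 1=9, stop 2=10, stop 4=11 ⇒ stop 1
stop 1: stop 4=6, stop 2=19 ⇒ stop 4
stop 4: stop 2=21 ⇒ stop 2
NN route Depot → stop 3 → stop 1 → stop 4 → stop 2 → Depot costs 48.
Optimal: Depot → stop 2 → stop 3 → stop 1 → stop 4 → Depot costs 47 (by enumerating all 12 distinct tours).
Excess = 48 − 47 = 1.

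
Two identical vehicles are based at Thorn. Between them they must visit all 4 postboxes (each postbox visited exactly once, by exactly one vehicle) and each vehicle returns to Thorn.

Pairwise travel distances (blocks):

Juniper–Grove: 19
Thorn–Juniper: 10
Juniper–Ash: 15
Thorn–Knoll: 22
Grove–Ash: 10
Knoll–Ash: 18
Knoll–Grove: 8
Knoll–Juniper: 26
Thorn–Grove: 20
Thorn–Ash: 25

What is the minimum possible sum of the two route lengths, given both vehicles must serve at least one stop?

Try each way of splitting the stops between the two vehicles (each non-empty) and, for each split, find the best tour for each vehicle:
  {Knoll} + {Juniper, Grove, Ash}: 44 + 55 = 99
  {Juniper} + {Knoll, Grove, Ash}: 20 + 65 = 85
  {Knoll, Juniper} + {Grove, Ash}: 58 + 55 = 113
  {Grove} + {Knoll, Juniper, Ash}: 40 + 65 = 105
  {Knoll, Grove} + {Juniper, Ash}: 50 + 50 = 100
  {Juniper, Grove} + {Knoll, Ash}: 49 + 65 = 114
  … (7 splits in total)
Best: vehicle 1 Thorn → Juniper → Thorn = 20; vehicle 2 Thorn → Knoll → Grove → Ash → Thorn = 65; combined 85.

85 blocks — the smallest possible combined total.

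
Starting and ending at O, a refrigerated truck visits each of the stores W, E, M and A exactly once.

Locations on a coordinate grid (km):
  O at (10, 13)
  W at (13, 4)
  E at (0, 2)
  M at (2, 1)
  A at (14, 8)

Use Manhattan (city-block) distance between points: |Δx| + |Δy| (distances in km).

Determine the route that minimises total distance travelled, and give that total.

Minimum total distance: 52 km.

With 4 stops there are 4!/2 = 12 distinct round trips (a route and its reverse cost the same).
O → W → E → M → A → O: 12+15+3+19+9 = 58
O → W → E → A → M → O: 12+15+20+19+20 = 86
O → W → M → E → A → O: 12+14+3+20+9 = 58
O → W → M → A → E → O: 12+14+19+20+21 = 86
O → W → A → E → M → O: 12+5+20+3+20 = 60
O → W → A → M → E → O: 12+5+19+3+21 = 60
O → E → W → M → A → O: 21+15+14+19+9 = 78
O → E → W → A → M → O: 21+15+5+19+20 = 80
O → E → M → W → A → O: 21+3+14+5+9 = 52
O → E → A → W → M → O: 21+20+5+14+20 = 80
O → M → W → E → A → O: 20+14+15+20+9 = 78
O → M → E → W → A → O: 20+3+15+5+9 = 52
The minimum is 52.
One optimal route: O → E → M → W → A → O (or its reverse).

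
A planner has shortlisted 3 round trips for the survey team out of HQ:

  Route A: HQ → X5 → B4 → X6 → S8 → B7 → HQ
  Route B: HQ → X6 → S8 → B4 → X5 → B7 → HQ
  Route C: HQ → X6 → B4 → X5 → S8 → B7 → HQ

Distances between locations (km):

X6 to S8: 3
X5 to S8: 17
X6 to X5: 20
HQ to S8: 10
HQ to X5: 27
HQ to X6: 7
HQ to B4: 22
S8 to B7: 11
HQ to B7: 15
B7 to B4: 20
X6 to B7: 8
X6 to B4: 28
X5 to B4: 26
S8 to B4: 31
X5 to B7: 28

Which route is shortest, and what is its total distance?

Route A: 27 + 26 + 28 + 3 + 11 + 15 = 110
Route B: 7 + 3 + 31 + 26 + 28 + 15 = 110
Route C: 7 + 28 + 26 + 17 + 11 + 15 = 104

104 km — Route C is the shortest.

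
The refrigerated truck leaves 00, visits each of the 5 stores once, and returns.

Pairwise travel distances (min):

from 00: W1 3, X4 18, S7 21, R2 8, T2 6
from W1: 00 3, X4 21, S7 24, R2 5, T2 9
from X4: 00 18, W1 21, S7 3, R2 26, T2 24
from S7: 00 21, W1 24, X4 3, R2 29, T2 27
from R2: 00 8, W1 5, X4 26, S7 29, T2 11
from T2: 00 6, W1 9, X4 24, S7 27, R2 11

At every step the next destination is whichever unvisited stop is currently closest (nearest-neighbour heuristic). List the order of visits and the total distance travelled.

Total distance 67 min via the nearest-neighbour route 00 → W1 → R2 → T2 → X4 → S7 → 00.

From 00: distances to unvisited — W1=3, T2=6, R2=8, X4=18, S7=21. Nearest is W1 (3).
From W1: distances to unvisited — R2=5, T2=9, X4=21, S7=24. Nearest is R2 (5).
From R2: distances to unvisited — T2=11, X4=26, S7=29. Nearest is T2 (11).
From T2: distances to unvisited — X4=24, S7=27. Nearest is X4 (24).
From X4: distances to unvisited — S7=3. Nearest is S7 (3).
Return S7→00: 21.
Total = 3 + 5 + 11 + 24 + 3 + 21 = 67.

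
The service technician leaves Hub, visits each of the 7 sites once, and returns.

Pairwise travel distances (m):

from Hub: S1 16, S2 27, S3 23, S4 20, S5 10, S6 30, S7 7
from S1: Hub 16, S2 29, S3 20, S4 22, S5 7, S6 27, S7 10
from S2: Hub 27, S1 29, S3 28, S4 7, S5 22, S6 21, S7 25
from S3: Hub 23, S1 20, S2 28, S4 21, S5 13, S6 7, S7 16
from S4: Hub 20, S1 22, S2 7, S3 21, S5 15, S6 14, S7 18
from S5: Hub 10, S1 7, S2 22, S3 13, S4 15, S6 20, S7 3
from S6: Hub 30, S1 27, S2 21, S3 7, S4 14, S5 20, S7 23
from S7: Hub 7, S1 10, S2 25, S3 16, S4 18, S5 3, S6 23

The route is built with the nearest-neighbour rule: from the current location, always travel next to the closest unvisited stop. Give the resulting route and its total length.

Total distance 92 m via the nearest-neighbour route Hub → S7 → S5 → S1 → S3 → S6 → S4 → S2 → Hub.

From Hub: distances to unvisited — S7=7, S5=10, S1=16, S4=20, S3=23, S2=27, S6=30. Nearest is S7 (7).
From S7: distances to unvisited — S5=3, S1=10, S3=16, S4=18, S6=23, S2=25. Nearest is S5 (3).
From S5: distances to unvisited — S1=7, S3=13, S4=15, S6=20, S2=22. Nearest is S1 (7).
From S1: distances to unvisited — S3=20, S4=22, S6=27, S2=29. Nearest is S3 (20).
From S3: distances to unvisited — S6=7, S4=21, S2=28. Nearest is S6 (7).
From S6: distances to unvisited — S4=14, S2=21. Nearest is S4 (14).
From S4: distances to unvisited — S2=7. Nearest is S2 (7).
Return S2→Hub: 27.
Total = 7 + 3 + 7 + 20 + 7 + 14 + 7 + 27 = 92.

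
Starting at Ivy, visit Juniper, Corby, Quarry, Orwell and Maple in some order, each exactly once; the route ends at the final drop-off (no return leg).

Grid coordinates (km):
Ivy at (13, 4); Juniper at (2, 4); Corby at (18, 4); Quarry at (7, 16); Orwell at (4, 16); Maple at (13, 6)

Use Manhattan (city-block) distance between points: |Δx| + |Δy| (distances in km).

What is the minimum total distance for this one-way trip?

Shortest open route: 42 km.

There are 5! = 120 possible orderings.
Ivy → Juniper → Corby → Quarry → Orwell → Maple: 11+16+23+3+19 = 72
Ivy → Juniper → Corby → Quarry → Maple → Orwell: 11+16+23+16+19 = 85
Ivy → Juniper → Corby → Orwell → Quarry → Maple: 11+16+26+3+16 = 72
Ivy → Juniper → Corby → Orwell → Maple → Quarry: 11+16+26+19+16 = 88
Ivy → Juniper → Corby → Maple → Quarry → Orwell: 11+16+7+16+3 = 53
Ivy → Juniper → Corby → Maple → Orwell → Quarry: 11+16+7+19+3 = 56
Ivy → Juniper → Quarry → Corby → Orwell → Maple: 11+17+23+26+19 = 96
Ivy → Juniper → Quarry → Corby → Maple → Orwell: 11+17+23+7+19 = 77
Ivy → Juniper → Quarry → Orwell → Corby → Maple: 11+17+3+26+7 = 64
Ivy → Juniper → Quarry → Orwell → Maple → Corby: 11+17+3+19+7 = 57
Ivy → Juniper → Quarry → Maple → Corby → Orwell: 11+17+16+7+26 = 77
Ivy → Juniper → Quarry → Maple → Orwell → Corby: 11+17+16+19+26 = 89
Ivy → Juniper → Orwell → Corby → Quarry → Maple: 11+14+26+23+16 = 90
Ivy → Juniper → Orwell → Corby → Maple → Quarry: 11+14+26+7+16 = 74
… (106 more)
Ivy → Corby → Maple → Juniper → Orwell → Quarry: 5+7+13+14+3 = 42  ← best
The minimum is 42.
One shortest path: Ivy → Corby → Maple → Juniper → Orwell → Quarry.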